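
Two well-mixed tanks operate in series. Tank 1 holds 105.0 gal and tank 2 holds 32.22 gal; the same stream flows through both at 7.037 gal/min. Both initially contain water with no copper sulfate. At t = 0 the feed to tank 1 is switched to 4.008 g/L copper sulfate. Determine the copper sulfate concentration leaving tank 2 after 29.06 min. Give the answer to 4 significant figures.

Time constants: τᵢ = Vᵢ/Q for each well-mixed tank.
τ₁ = 105.0/7.037 = 14.9211 min; τ₂ = 32.22/7.037 = 4.57866 min.
Solving the cascade with C₁(0)=C₂(0)=0 gives C₂(t) = C_in[1 − (τ₁ e^(−t/τ₁) − τ₂ e^(−t/τ₂))/(τ₁ − τ₂)].
At t = 29.06: e^(−t/τ₁) = 0.142620, e^(−t/τ₂) = 0.00175227.
C₂ = 4.008·[1 − (14.9211·0.142620 − 4.57866·0.00175227)/(10.3425)] = 4.008·0.795018 = 3.18643 g/L.

3.186 g/L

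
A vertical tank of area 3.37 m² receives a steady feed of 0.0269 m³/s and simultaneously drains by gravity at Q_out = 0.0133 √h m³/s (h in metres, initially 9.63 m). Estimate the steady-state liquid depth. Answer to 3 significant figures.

Level balance: A dh/dt = 0.0269 − 0.0133 √h. Setting dh/dt = 0:
Q_in = 0.0133 √h_ss ⇒ √h_ss = 0.0269/0.0133 = 2.0226.
h_ss = 2.0226² = 4.0907 m. (Since h₀ = 9.63 m > h_ss, the level will fall toward this value.)

4.09 m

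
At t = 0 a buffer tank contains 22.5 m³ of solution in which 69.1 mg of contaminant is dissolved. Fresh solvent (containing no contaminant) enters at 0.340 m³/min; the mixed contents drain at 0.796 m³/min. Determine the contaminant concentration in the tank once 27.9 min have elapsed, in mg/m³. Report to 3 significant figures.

Let m(t) be the amount of contaminant. Volume: V(t) = V₀ + (Q_in − Q_out) t = 22.5 − 0.45600 t; V(27.9) = 9.7776 m³.
No contaminant enters, so dm/dt = −Q_out · (m/V).
Separate: dm/m = −Q_out dt/V(t) ⇒ ln(m/m₀) = −(Q_out/(Q_in−Q_out)) ln(V/V₀).
m = m₀ (V₀/V)^(Q_out/(Q_in−Q_out)) = 69.1 × (22.5/9.7776)^(-1.7456) = 16.131 mg.
C = m/V = 16.131/9.7776 = 1.6498 mg/m³.

1.65 mg/m³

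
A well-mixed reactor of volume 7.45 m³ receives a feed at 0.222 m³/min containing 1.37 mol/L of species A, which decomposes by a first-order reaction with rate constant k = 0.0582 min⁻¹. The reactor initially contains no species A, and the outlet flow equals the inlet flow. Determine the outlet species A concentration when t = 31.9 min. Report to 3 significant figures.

V dC/dt = Q(C_in − C) − k V C.
This is linear with rate a = Q/V + k = 0.087999 min⁻¹.
C_ss = Q C_in/(Q + kV) = 0.46392 mol/L; C(t) = C_ss + (C₀ − C_ss) e^(−a t).
C(31.9) = 0.46392 + (-0.46392)·e^(−0.087999·31.9) = 0.46392 + (-0.46392)·0.060376 = 0.43591 mol/L.

0.436 mol/L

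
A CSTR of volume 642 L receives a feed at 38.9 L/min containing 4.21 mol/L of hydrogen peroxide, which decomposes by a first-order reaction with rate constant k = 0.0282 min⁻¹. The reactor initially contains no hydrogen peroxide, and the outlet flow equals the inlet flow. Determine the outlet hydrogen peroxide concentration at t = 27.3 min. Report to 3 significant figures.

2.62 mol/L

Species balance: V dC/dt = Q C_in − Q C − k V C.
dC/dt = (Q/V) C_in − (Q/V + k) C; effective rate a = Q/V + k = 0.060592 + 0.0282 = 0.088792 min⁻¹.
C_ss = Q C_in/(Q + kV) = 2.8729 mol/L; C(t) = C_ss + (C₀ − C_ss) e^(−a t).
C(27.3) = 2.8729 + (-2.8729)·e^(−0.088792·27.3) = 2.8729 + (-2.8729)·0.088565 = 2.6185 mol/L.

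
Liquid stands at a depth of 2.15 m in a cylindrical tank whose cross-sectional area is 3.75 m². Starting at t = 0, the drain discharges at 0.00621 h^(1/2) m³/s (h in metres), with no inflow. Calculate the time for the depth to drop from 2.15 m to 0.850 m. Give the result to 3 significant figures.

657 s

Accumulation of liquid (constant cross-section A): A dh/dt = −0.00621 √h.
∫ h^(−1/2) dh = −(0.00621/A) ∫ dt, giving 2√h = 2√h₀ − (0.00621/A) t.
t = 2A(√h₀ − √h)/0.00621 = 2·3.75·(√2.15 − √0.850)/0.00621
  = 7.5000 × (1.4663 − 0.92195) / 0.00621 = 657.41 s.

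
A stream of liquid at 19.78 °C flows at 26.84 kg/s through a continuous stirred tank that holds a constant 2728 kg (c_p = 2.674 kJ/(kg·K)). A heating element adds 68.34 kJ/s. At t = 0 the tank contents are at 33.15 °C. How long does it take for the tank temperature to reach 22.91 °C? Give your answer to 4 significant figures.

Heat balance on the well-mixed liquid: M c_p dT/dt = ṁ c_p (T_in − T) + 68.34.
τ = M/ṁ = 101.639 s; T_ss = T_in + Q̇/(ṁ c_p) = 20.7322 °C.
T(t) = T_ss + (T₀ − T_ss) e^(−t/τ). Set T = 22.91:
e^(−t/τ) = (22.91 − 20.7322)/(33.15 − 20.7322) = 0.175377
t = −101.639 · ln(0.175377) = 176.936 s.

176.9 s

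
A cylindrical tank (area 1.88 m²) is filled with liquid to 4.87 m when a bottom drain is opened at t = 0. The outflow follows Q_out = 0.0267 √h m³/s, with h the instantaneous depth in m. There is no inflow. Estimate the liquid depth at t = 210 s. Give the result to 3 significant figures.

0.512 m

A dh/dt = −Q_out = −0.0267 √h.
Separate and integrate: 2(√h − √h₀) = −(0.0267/A) t.
√h = √4.87 − 0.0267·210/(2·1.88) = 2.2068 − 1.4912 = 0.71558.
h = 0.71558² = 0.51206 m.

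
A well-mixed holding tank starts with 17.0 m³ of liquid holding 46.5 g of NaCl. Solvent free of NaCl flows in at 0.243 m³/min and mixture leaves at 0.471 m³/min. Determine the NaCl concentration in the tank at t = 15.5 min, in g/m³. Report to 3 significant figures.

Total volume: dV/dt = Q_in − Q_out = -0.22800 m³/min, so V(t) = 17.0 − 0.22800 t and V(15.5) = 13.466 m³.
Solute balance: dm/dt = 0 − Q_out C = −Q_out m/V(t).
Separate: dm/m = −Q_out dt/V(t) ⇒ ln(m/m₀) = −(Q_out/(Q_in−Q_out)) ln(V/V₀).
m = m₀ (V₀/V)^(Q_out/(Q_in−Q_out)) = 46.5 × (17.0/13.466)^(-2.0658) = 28.733 g.
C = m/V = 28.733/13.466 = 2.1337 g/m³.

2.13 g/m³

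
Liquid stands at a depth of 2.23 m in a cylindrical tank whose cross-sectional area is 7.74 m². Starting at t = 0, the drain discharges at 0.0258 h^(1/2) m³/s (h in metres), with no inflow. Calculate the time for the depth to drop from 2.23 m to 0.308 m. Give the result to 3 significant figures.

With no inflow, A dh/dt = −0.0258 √h.
This is separable: 2 d(√h)/dt = −0.0258/A, so √h = √h₀ − (0.0258/(2A)) t.
t = 2A(√h₀ − √h)/0.0258 = 2·7.74·(√2.23 − √0.308)/0.0258
  = 15.480 × (1.4933 − 0.55498) / 0.0258 = 563.00 s.

563 s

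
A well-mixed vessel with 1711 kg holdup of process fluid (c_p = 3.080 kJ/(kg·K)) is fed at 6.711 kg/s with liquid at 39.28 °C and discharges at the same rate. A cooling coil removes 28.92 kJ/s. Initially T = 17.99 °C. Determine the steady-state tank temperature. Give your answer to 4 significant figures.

37.88 °C

M c_p dT/dt = ṁ c_p (T_in − T) − Q̇.
At steady state dT/dt = 0 ⇒ T_ss = T_in − Q̇/(ṁ c_p) = 39.28 − 28.92/(6.711·3.080) = 37.8809 °C.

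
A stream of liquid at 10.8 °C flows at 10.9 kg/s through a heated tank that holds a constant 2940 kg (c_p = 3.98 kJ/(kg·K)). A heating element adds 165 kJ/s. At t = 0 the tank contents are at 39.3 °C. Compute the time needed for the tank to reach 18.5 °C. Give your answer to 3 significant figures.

M c_p dT/dt = ṁ c_p (T_in − T) + Q̇.
τ = M/ṁ = 269.72 s; T_ss = T_in + Q̇/(ṁ c_p) = 14.603 °C.
T(t) = T_ss + (T₀ − T_ss) e^(−t/τ). Set T = 18.5:
e^(−t/τ) = (18.5 − 14.603)/(39.3 − 14.603) = 0.15778
t = −269.72 · ln(0.15778) = 498.06 s.

498 s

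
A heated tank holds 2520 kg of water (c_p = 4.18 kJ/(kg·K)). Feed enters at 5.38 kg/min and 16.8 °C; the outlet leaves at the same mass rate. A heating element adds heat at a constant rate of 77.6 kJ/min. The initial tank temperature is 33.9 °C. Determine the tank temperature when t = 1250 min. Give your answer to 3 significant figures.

Unsteady energy balance on the tank contents: M c_p dT/dt = ṁ c_p (T_in − T) + 77.6.
Rearrange: dT/dt = (T_ss − T)/τ with τ = M/ṁ = 468.40 min and T_ss = T_in + Q̇/(ṁ c_p) = 20.251 °C.
This is linear first-order; T(t) = T_ss + (T₀ − T_ss) e^(−t/τ).
T(1250) = 20.251 + (13.649)·e^(−1250/468.40) = 20.251 + (13.649)·0.069346 = 21.197 °C.

21.2 °C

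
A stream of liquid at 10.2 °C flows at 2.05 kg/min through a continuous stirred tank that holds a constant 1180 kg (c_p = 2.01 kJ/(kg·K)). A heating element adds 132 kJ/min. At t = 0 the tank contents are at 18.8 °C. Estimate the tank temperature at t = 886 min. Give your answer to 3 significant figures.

37.2 °C

M c_p dT/dt = ṁ c_p (T_in − T) + Q̇.
τ = M/ṁ = 575.61 min; T_ss = T_in + Q̇/(ṁ c_p) = 10.2 + 132/(2.05·2.01) = 42.235 °C.
Integrating: T(t) = T_ss + (T₀ − T_ss) e^(−t/τ).
T(886) = 42.235 + (-23.435)·e^(−886/575.61) = 42.235 + (-23.435)·0.21454 = 37.207 °C.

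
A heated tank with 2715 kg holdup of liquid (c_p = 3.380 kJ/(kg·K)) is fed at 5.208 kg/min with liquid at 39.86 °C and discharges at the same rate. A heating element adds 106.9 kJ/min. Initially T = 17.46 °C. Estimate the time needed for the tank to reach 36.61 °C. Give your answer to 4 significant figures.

M c_p dT/dt = ṁ c_p (T_in − T) + Q̇.
τ = M/ṁ = 521.313 min; T_ss = T_in + Q̇/(ṁ c_p) = 45.9328 °C.
T(t) = T_ss + (T₀ − T_ss) e^(−t/τ). Set T = 36.61:
e^(−t/τ) = (36.61 − 45.9328)/(17.46 − 45.9328) = 0.327429
t = −521.313 · ln(0.327429) = 582.039 min.

582.0 min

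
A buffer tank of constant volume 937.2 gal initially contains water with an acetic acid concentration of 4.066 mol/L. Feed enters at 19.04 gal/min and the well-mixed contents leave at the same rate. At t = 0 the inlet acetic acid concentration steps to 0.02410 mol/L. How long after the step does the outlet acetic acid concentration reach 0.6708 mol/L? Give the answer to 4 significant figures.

90.20 min

Species balance: V dC/dt = Q(C_in − C) ⇒ τ = V/Q = 49.2227 min.
C(t) = C_in + (C₀ − C_in) e^(−t/τ). Set C = 0.6708 and solve for t:
e^(−t/τ) = (C − C_in)/(C₀ − C_in) = (0.6708 − 0.02410)/(4.066 − 0.02410) = 0.159999
t = −τ ln(…) = 49.2227 × 1.83259 = 90.2049 min.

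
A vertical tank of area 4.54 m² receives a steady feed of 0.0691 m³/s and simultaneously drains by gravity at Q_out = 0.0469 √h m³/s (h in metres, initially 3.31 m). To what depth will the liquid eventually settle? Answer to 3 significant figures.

Level balance: A dh/dt = 0.0691 − 0.0469 √h. Setting dh/dt = 0:
Q_in = 0.0469 √h_ss ⇒ √h_ss = 0.0691/0.0469 = 1.4733.
h_ss = 1.4733² = 2.1708 m. (Since h₀ = 3.31 m > h_ss, the level will fall toward this value.)

2.17 m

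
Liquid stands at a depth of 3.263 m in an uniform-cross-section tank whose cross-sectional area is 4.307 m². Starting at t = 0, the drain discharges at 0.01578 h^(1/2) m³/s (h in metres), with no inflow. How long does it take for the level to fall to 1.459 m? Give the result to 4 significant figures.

A dh/dt = −Q_out = −0.01578 √h.
∫ h^(−1/2) dh = −(0.01578/A) ∫ dt, giving 2√h = 2√h₀ − (0.01578/A) t.
t = 2A(√h₀ − √h)/0.01578 = 2·4.307·(√3.263 − √1.459)/0.01578
  = 8.61400 × (1.80638 − 1.20789) / 0.01578 = 326.703 s.

326.7 s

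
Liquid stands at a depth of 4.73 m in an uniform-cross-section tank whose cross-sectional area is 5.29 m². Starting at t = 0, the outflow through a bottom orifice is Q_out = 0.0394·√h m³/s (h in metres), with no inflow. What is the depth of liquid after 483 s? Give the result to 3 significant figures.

With no inflow, A dh/dt = −0.0394 √h.
Separate and integrate: 2(√h − √h₀) = −(0.0394/A) t.
√h = √4.73 − 0.0394·483/(2·5.29) = 2.1749 − 1.7987 = 0.37616.
h = 0.37616² = 0.14150 m.

0.141 m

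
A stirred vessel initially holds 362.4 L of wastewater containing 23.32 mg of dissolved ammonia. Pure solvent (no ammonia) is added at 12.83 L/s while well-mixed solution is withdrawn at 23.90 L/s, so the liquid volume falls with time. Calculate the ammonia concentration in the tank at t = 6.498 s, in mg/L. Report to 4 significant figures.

Let m(t) be the amount of ammonia. Volume: V(t) = V₀ + (Q_in − Q_out) t = 362.4 − 11.0700 t; V(6.498) = 290.467 L.
No ammonia enters, so dm/dt = −Q_out · (m/V).
dm/m = −Q_out dt/(V₀ − 11.0700 t); integrating gives ln(m/m₀) = −(Q_out/(Q_in−Q_out)) ln(V/V₀).
m = m₀ (V₀/V)^(Q_out/(Q_in−Q_out)) = 23.32 × (362.4/290.467)^(-2.15899) = 14.4633 mg.
C = m/V = 14.4633/290.467 = 0.0497934 mg/L.

0.04979 mg/L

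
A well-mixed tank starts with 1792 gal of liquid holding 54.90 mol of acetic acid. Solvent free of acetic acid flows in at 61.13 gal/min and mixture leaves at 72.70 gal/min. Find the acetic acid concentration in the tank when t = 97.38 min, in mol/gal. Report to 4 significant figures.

0.0001632 mol/gal

Let m(t) be the amount of acetic acid. Volume: V(t) = V₀ + (Q_in − Q_out) t = 1792 − 11.5700 t; V(97.38) = 665.313 gal.
No acetic acid enters, so dm/dt = −Q_out · (m/V).
dm/m = −Q_out dt/(V₀ − 11.5700 t); integrating gives ln(m/m₀) = −(Q_out/(Q_in−Q_out)) ln(V/V₀).
m = m₀ (V₀/V)^(Q_out/(Q_in−Q_out)) = 54.90 × (1792/665.313)^(-6.28349) = 0.108571 mol.
C = m/V = 0.108571/665.313 = 0.000163187 mol/gal.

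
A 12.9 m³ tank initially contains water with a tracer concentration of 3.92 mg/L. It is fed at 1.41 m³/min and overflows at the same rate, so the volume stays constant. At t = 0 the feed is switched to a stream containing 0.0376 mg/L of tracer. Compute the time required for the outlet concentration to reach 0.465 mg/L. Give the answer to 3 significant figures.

Accumulation = in − out for the solute gives V dC/dt = Q(C_in − C), so τ = V/Q = 9.1489 min.
C(t) = C_in + (C₀ − C_in) e^(−t/τ). Set C = 0.465 and solve for t:
e^(−t/τ) = (C − C_in)/(C₀ − C_in) = (0.465 − 0.0376)/(3.92 − 0.0376) = 0.11009
t = −τ ln(…) = 9.1489 × 2.2065 = 20.187 min.

20.2 min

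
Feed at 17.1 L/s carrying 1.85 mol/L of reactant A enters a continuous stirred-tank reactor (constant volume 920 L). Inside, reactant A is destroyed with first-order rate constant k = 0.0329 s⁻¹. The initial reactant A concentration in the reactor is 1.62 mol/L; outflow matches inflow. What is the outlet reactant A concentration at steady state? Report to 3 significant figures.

V dC/dt = Q(C_in − C) − k V C.
Steady state (dC/dt = 0): C_ss = Q C_in/(Q + kV) = C_in/(1 + kV/Q).
C_ss = 17.1·1.85/(17.1 + 0.0329·920) = 31.635/47.368 = 0.66786 mol/L.

0.668 mol/L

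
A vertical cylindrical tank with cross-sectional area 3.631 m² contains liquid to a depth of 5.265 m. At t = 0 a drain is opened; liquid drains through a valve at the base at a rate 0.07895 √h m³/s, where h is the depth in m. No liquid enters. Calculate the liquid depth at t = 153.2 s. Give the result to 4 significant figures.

0.3957 m

With no inflow, A dh/dt = −0.07895 √h.
∫ h^(−1/2) dh = −(0.07895/A) ∫ dt, giving 2√h = 2√h₀ − (0.07895/A) t.
√h = √5.265 − 0.07895·153.2/(2·3.631) = 2.29456 − 1.66554 = 0.629020.
h = 0.629020² = 0.395667 m.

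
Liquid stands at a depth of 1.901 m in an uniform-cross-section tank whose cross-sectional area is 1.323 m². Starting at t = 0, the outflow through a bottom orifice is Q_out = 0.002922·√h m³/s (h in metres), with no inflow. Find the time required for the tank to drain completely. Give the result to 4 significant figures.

1249 s

Unsteady balance on liquid volume: A dh/dt = −0.002922 √h.
This is separable: 2 d(√h)/dt = −0.002922/A, so √h = √h₀ − (0.002922/(2A)) t.
Tank is empty when √h = 0: t_empty = 2A√h₀/0.002922.
t_empty = 2·1.323·√1.901/0.002922 = 2.64600·1.37877/0.002922 = 1248.53 s.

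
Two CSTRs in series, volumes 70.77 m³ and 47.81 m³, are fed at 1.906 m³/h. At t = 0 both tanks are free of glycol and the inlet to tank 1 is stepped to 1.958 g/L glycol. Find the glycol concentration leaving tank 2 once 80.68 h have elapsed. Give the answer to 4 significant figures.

Species balance on tank i: dCᵢ/dt = (Cᵢ₋₁ − Cᵢ)/τᵢ with τᵢ = Vᵢ/Q.
τ₁ = 70.77/1.906 = 37.1301 h; τ₂ = 47.81/1.906 = 25.0839 h.
Solving the cascade with C₁(0)=C₂(0)=0 gives C₂(t) = C_in[1 − (τ₁ e^(−t/τ₁) − τ₂ e^(−t/τ₂))/(τ₁ − τ₂)].
At t = 80.68: e^(−t/τ₁) = 0.113847, e^(−t/τ₂) = 0.0400992.
C₂ = 1.958·[1 − (37.1301·0.113847 − 25.0839·0.0400992)/(12.0462)] = 1.958·0.732586 = 1.43440 g/L.

1.434 g/L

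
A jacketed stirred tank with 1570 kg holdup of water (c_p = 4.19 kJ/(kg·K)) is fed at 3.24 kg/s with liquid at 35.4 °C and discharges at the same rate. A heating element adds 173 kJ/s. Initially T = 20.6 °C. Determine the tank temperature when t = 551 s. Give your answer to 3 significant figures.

39.3 °C

First-law balance (no shaft work): M c_p dT/dt = ṁ c_p (T_in − T) + 173.
Rearrange: dT/dt = (T_ss − T)/τ with τ = M/ṁ = 484.57 s and T_ss = T_in + Q̇/(ṁ c_p) = 48.143 °C.
Solution: T(t) = T_ss + (T₀ − T_ss) e^(−t/τ).
T(551) = 48.143 + (-27.543)·e^(−551/484.57) = 48.143 + (-27.543)·0.32075 = 39.309 °C.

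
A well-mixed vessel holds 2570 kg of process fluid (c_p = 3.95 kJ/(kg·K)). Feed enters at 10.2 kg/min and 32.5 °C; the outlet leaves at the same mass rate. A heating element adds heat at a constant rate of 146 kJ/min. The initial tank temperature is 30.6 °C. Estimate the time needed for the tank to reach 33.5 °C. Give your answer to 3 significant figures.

188 min

M c_p dT/dt = ṁ c_p (T_in − T) + Q̇.
τ = M/ṁ = 251.96 min; T_ss = T_in + Q̇/(ṁ c_p) = 36.124 °C.
T(t) = T_ss + (T₀ − T_ss) e^(−t/τ). Set T = 33.5:
e^(−t/τ) = (33.5 − 36.124)/(30.6 − 36.124) = 0.47499
t = −251.96 · ln(0.47499) = 187.57 min.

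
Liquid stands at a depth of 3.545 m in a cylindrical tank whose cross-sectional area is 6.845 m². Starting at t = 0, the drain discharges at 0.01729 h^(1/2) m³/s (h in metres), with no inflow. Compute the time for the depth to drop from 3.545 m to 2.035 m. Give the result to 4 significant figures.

361.3 s

With no inflow, A dh/dt = −0.01729 √h.
Separate and integrate: 2(√h − √h₀) = −(0.01729/A) t.
t = 2A(√h₀ − √h)/0.01729 = 2·6.845·(√3.545 − √2.035)/0.01729
  = 13.6900 × (1.88282 − 1.42653) / 0.01729 = 361.279 s.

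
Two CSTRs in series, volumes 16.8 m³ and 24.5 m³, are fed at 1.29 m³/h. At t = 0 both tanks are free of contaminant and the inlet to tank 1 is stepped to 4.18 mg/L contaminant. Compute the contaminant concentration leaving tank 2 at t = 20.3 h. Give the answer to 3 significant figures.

1.53 mg/L

Species balance on tank i: dCᵢ/dt = (Cᵢ₋₁ − Cᵢ)/τᵢ with τᵢ = Vᵢ/Q.
τ₁ = 16.8/1.29 = 13.023 h; τ₂ = 24.5/1.29 = 18.992 h.
Tank 1: C₁ = C_in(1 − e^(−t/τ₁)). Tank 2 (τ₁ ≠ τ₂): C₂ = C_in[1 − (τ₁ e^(−t/τ₁) − τ₂ e^(−t/τ₂))/(τ₁ − τ₂)].
At t = 20.3: e^(−t/τ₁) = 0.21040, e^(−t/τ₂) = 0.34340.
C₂ = 4.18·[1 − (13.023·0.21040 − 18.992·0.34340)/(-5.9690)] = 4.18·0.36641 = 1.5316 mg/L.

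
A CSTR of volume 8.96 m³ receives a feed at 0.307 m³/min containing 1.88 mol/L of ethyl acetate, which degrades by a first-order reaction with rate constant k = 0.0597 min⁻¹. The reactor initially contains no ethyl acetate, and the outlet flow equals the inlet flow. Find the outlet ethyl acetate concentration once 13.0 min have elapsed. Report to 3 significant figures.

Accumulation = in − out − consumed: V dC/dt = Q C_in − Q C − k V C.
This is linear with rate a = Q/V + k = 0.093963 min⁻¹.
C_ss = Q C_in/(Q + kV) = 0.68553 mol/L; C(t) = C_ss + (C₀ − C_ss) e^(−a t).
C(13.0) = 0.68553 + (-0.68553)·e^(−0.093963·13.0) = 0.68553 + (-0.68553)·0.29478 = 0.48345 mol/L.

0.483 mol/L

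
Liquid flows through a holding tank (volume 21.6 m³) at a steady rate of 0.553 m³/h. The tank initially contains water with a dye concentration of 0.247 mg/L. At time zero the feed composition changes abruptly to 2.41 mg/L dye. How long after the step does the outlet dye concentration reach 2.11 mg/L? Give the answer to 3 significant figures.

Species balance: V dC/dt = Q(C_in − C) ⇒ τ = V/Q = 39.060 h.
C(t) = C_in + (C₀ − C_in) e^(−t/τ). Set C = 2.11 and solve for t:
e^(−t/τ) = (C − C_in)/(C₀ − C_in) = (2.11 − 2.41)/(0.247 − 2.41) = 0.13870
t = −τ ln(…) = 39.060 × 1.9755 = 77.161 h.

77.2 h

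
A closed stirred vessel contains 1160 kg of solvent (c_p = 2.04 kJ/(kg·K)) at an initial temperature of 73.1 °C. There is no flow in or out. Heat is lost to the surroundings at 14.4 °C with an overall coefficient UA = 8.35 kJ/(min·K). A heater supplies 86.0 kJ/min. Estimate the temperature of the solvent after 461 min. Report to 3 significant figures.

34.2 °C

M c_p dT/dt = −UA(T − T_amb) + Q̇.
dT/dt = (T_ss − T)/τ with T_ss = T_amb + Q̇/UA = 14.4 + 86.0/8.35 = 24.699 °C, τ = M c_p/UA = 1160·2.04/8.35 = 283.40 min.
Integrating: T(t) = T_ss + (T₀ − T_ss) e^(−t/τ).
T(461) = 24.699 + (48.401)·0.19658 = 34.214 °C.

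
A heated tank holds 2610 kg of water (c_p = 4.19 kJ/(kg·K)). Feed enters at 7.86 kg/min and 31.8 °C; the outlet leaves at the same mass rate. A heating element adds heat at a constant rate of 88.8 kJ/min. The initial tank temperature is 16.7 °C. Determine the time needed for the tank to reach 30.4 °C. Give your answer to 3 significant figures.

488 min

Energy balance: M c_p dT/dt = ṁ c_p (T_in − T) + 88.8.
τ = M/ṁ = 332.06 min; T_ss = T_in + Q̇/(ṁ c_p) = 34.496 °C.
T(t) = T_ss + (T₀ − T_ss) e^(−t/τ). Set T = 30.4:
e^(−t/τ) = (30.4 − 34.496)/(16.7 − 34.496) = 0.23018
t = −332.06 · ln(0.23018) = 487.76 min.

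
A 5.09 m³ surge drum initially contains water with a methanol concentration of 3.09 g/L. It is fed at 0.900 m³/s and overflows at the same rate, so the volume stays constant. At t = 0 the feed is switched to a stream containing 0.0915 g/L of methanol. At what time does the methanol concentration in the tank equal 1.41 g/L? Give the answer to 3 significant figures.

Species balance: V dC/dt = Q(C_in − C) ⇒ τ = V/Q = 5.6556 s.
C(t) = C_in + (C₀ − C_in) e^(−t/τ). Set C = 1.41 and solve for t:
e^(−t/τ) = (C − C_in)/(C₀ − C_in) = (1.41 − 0.0915)/(3.09 − 0.0915) = 0.43972
t = −τ ln(…) = 5.6556 × 0.82162 = 4.6467 s.

4.65 s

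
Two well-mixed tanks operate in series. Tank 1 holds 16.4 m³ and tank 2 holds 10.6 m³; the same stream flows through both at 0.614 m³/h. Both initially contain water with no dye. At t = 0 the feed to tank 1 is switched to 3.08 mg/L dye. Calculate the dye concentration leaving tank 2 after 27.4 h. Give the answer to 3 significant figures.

1.11 mg/L

Species balance on tank i: dCᵢ/dt = (Cᵢ₋₁ − Cᵢ)/τᵢ with τᵢ = Vᵢ/Q.
τ₁ = 16.4/0.614 = 26.710 h; τ₂ = 10.6/0.614 = 17.264 h.
Tank 1: C₁ = C_in(1 − e^(−t/τ₁)). Tank 2 (τ₁ ≠ τ₂): C₂ = C_in[1 − (τ₁ e^(−t/τ₁) − τ₂ e^(−t/τ₂))/(τ₁ − τ₂)].
At t = 27.4: e^(−t/τ₁) = 0.35850, e^(−t/τ₂) = 0.20451.
C₂ = 3.08·[1 − (26.710·0.35850 − 17.264·0.20451)/(9.4463)] = 3.08·0.36008 = 1.1090 mg/L.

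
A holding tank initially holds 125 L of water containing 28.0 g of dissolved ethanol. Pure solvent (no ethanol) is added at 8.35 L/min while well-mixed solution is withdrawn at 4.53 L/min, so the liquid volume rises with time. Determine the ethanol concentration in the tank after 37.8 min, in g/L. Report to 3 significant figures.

Total volume: dV/dt = Q_in − Q_out = 3.8200 L/min, so V(t) = 125 + 3.8200 t and V(37.8) = 269.40 L.
Species balance (pure solvent in): dm/dt = −Q_out · m/V(t).
Separate: dm/m = −Q_out dt/V(t) ⇒ ln(m/m₀) = −(Q_out/(Q_in−Q_out)) ln(V/V₀).
m = m₀ (V₀/V)^(Q_out/(Q_in−Q_out)) = 28.0 × (125/269.40)^(1.1859) = 11.264 g.
C = m/V = 11.264/269.40 = 0.041812 g/L.

0.0418 g/L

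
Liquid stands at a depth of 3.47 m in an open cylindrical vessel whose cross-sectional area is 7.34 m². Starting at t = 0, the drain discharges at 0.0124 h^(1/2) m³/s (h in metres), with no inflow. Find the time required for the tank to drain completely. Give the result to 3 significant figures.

2210 s

A dh/dt = −Q_out = −0.0124 √h.
∫ h^(−1/2) dh = −(0.0124/A) ∫ dt, giving 2√h = 2√h₀ − (0.0124/A) t.
Set h = 0: 2√h₀ = (0.0124/A) t_empty ⇒ t_empty = 2A√h₀/0.0124.
t_empty = 2·7.34·√3.47/0.0124 = 14.680·1.8628/0.0124 = 2205.3 s.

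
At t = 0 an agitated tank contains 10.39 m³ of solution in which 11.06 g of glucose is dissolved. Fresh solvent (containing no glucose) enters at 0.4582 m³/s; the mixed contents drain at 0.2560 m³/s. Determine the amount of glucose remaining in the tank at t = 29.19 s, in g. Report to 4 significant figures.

6.258 g

Total volume: dV/dt = Q_in − Q_out = 0.202200 m³/s, so V(t) = 10.39 + 0.202200 t and V(29.19) = 16.2922 m³.
Species balance (pure solvent in): dm/dt = −Q_out · m/V(t).
dm/m = −Q_out dt/(V₀ + 0.202200 t); integrating gives ln(m/m₀) = −(Q_out/(Q_in−Q_out)) ln(V/V₀).
m = m₀ (V₀/V)^(Q_out/(Q_in−Q_out)) = 11.06 × (10.39/16.2922)^(1.26607) = 6.25762 g.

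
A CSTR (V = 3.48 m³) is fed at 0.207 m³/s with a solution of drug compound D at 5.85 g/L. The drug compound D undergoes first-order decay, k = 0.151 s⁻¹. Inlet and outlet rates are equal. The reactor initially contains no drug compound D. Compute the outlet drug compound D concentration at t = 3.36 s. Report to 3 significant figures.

Species balance: V dC/dt = Q C_in − Q C − k V C.
dC/dt = (Q/V) C_in − (Q/V + k) C; effective rate a = Q/V + k = 0.059483 + 0.151 = 0.21048 s⁻¹.
C_ss = Q C_in/(Q + kV) = 1.6532 g/L; C(t) = C_ss + (C₀ − C_ss) e^(−a t).
C(3.36) = 1.6532 + (-1.6532)·e^(−0.21048·3.36) = 1.6532 + (-1.6532)·0.49301 = 0.83816 g/L.

0.838 g/L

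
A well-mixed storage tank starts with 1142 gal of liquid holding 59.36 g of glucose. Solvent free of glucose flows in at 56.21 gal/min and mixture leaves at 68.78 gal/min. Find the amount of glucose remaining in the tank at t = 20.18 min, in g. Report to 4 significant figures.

15.02 g

Total volume: dV/dt = Q_in − Q_out = -12.5700 gal/min, so V(t) = 1142 − 12.5700 t and V(20.18) = 888.337 gal.
No glucose enters, so dm/dt = −Q_out · (m/V).
dm/m = −Q_out dt/(V₀ − 12.5700 t); integrating gives ln(m/m₀) = −(Q_out/(Q_in−Q_out)) ln(V/V₀).
m = m₀ (V₀/V)^(Q_out/(Q_in−Q_out)) = 59.36 × (1142/888.337)^(-5.47176) = 15.0172 g.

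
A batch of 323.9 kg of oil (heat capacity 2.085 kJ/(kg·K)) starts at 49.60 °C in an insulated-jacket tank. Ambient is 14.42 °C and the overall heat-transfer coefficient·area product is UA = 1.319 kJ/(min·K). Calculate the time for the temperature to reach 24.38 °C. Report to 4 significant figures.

Heat balance on the well-mixed liquid: M c_p dT/dt = −UA(T − T_amb).
τ = M c_p/UA = 512.003 min; T_ss = T_amb = 14.4200 °C.
T(t) = T_ss + (T₀ − T_ss)e^(−t/τ); set T = 24.38:
t = −τ ln[(T − T_ss)/(T₀ − T_ss)] = −512.003 · ln(0.283115) = 646.096 min.

646.1 min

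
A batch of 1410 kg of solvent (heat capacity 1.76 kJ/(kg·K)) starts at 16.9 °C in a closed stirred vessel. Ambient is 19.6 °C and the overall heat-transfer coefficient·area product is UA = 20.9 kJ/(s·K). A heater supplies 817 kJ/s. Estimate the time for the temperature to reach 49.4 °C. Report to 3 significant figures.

179 s

Lumped-capacitance energy balance: M c_p dT/dt = UA(T_amb − T) + Q̇.
τ = M c_p/UA = 118.74 s; T_ss = T_amb + Q̇/UA = 19.6 + 817/20.9 = 58.691 °C.
T(t) = T_ss + (T₀ − T_ss)e^(−t/τ); set T = 49.4:
t = −τ ln[(T − T_ss)/(T₀ − T_ss)] = −118.74 · ln(0.22232) = 178.54 s.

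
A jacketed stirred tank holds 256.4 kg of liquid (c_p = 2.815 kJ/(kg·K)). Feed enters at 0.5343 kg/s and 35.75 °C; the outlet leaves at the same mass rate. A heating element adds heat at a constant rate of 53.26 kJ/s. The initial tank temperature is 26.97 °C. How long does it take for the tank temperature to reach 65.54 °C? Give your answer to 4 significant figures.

M c_p dT/dt = ṁ c_p (T_in − T) + Q̇.
τ = M/ṁ = 479.880 s; T_ss = T_in + Q̇/(ṁ c_p) = 71.1610 °C.
T(t) = T_ss + (T₀ − T_ss) e^(−t/τ). Set T = 65.54:
e^(−t/τ) = (65.54 − 71.1610)/(26.97 − 71.1610) = 0.127197
t = −479.880 · ln(0.127197) = 989.522 s.

989.5 s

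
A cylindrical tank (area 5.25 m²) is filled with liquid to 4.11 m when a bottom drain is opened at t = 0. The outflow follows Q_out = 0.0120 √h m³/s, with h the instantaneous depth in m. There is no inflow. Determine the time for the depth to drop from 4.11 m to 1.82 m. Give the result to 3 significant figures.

A dh/dt = −Q_out = −0.0120 √h.
∫ h^(−1/2) dh = −(0.0120/A) ∫ dt, giving 2√h = 2√h₀ − (0.0120/A) t.
t = 2A(√h₀ − √h)/0.0120 = 2·5.25·(√4.11 − √1.82)/0.0120
  = 10.500 × (2.0273 − 1.3491) / 0.0120 = 593.46 s.

593 s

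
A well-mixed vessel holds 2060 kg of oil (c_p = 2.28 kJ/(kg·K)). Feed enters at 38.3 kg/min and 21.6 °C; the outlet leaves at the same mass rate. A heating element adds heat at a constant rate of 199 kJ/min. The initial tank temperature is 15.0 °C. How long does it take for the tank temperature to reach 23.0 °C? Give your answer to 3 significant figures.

124 min

Heat balance on the well-mixed liquid: M c_p dT/dt = ṁ c_p (T_in − T) + 199.
τ = M/ṁ = 53.786 min; T_ss = T_in + Q̇/(ṁ c_p) = 23.879 °C.
T(t) = T_ss + (T₀ − T_ss) e^(−t/τ). Set T = 23.0:
e^(−t/τ) = (23.0 − 23.879)/(15.0 − 23.879) = 0.098984
t = −53.786 · ln(0.098984) = 124.40 min.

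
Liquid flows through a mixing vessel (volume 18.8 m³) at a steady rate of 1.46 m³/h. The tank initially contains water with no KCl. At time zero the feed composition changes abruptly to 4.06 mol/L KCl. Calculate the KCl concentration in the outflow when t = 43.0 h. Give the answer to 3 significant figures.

3.92 mol/L

Mass balance on the solute (V constant): V dC/dt = Q(C_in − C).
So dC/dt = (C_in − C)/τ with τ = V/Q = 18.8/1.46 = 12.877 h.
Integrating: C(t) = C_in + (C₀ − C_in) e^(−t/τ).
C(43.0) = 4.06 + (0 − 4.06)·e^(−43.0/12.877) = 4.06 + (-4.0600)·0.035460 = 3.9160 mol/L.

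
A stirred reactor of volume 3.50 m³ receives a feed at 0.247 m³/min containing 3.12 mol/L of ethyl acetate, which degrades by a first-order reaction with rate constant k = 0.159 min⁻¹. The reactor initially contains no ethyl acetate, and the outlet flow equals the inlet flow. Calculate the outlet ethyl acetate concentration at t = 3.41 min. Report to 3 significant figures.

0.521 mol/L

Accumulation = in − out − consumed: V dC/dt = Q C_in − Q C − k V C.
This is linear with rate a = Q/V + k = 0.22957 min⁻¹.
C_ss = Q C_in/(Q + kV) = 0.95910 mol/L; C(t) = C_ss + (C₀ − C_ss) e^(−a t).
C(3.41) = 0.95910 + (-0.95910)·e^(−0.22957·3.41) = 0.95910 + (-0.95910)·0.45711 = 0.52069 mol/L.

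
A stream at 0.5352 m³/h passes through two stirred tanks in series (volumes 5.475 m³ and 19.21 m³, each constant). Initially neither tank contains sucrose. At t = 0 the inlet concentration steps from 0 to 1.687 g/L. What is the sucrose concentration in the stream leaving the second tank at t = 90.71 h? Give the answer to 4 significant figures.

Time constants: τᵢ = Vᵢ/Q for each well-mixed tank.
τ₁ = 5.475/0.5352 = 10.2298 h; τ₂ = 19.21/0.5352 = 35.8931 h.
Solving the cascade with C₁(0)=C₂(0)=0 gives C₂(t) = C_in[1 − (τ₁ e^(−t/τ₁) − τ₂ e^(−t/τ₂))/(τ₁ − τ₂)].
At t = 90.71: e^(−t/τ₁) = 0.000140935, e^(−t/τ₂) = 0.0798804.
C₂ = 1.687·[1 − (10.2298·0.000140935 − 35.8931·0.0798804)/(-25.6633)] = 1.687·0.888334 = 1.49862 g/L.

1.499 g/L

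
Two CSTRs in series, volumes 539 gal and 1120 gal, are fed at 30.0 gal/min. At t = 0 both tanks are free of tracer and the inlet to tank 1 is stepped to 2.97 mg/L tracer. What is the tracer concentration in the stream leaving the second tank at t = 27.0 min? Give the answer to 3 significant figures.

0.805 mg/L

Each tank obeys Vᵢ dCᵢ/dt = Q(Cᵢ₋₁ − Cᵢ), so τᵢ = Vᵢ/Q.
τ₁ = 539/30.0 = 17.967 min; τ₂ = 1120/30.0 = 37.333 min.
Tank 1: C₁ = C_in(1 − e^(−t/τ₁)). Tank 2 (τ₁ ≠ τ₂): C₂ = C_in[1 − (τ₁ e^(−t/τ₁) − τ₂ e^(−t/τ₂))/(τ₁ − τ₂)].
At t = 27.0: e^(−t/τ₁) = 0.22251, e^(−t/τ₂) = 0.48519.
C₂ = 2.97·[1 − (17.967·0.22251 − 37.333·0.48519)/(-19.367)] = 2.97·0.27112 = 0.80522 mg/L.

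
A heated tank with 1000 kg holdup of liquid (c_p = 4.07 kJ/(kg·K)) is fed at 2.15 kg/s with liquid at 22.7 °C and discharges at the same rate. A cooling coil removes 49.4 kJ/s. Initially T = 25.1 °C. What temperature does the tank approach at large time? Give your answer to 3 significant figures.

M c_p dT/dt = ṁ c_p (T_in − T) − Q̇.
At steady state dT/dt = 0 ⇒ T_ss = T_in − Q̇/(ṁ c_p) = 22.7 − 49.4/(2.15·4.07) = 17.055 °C.

17.1 °C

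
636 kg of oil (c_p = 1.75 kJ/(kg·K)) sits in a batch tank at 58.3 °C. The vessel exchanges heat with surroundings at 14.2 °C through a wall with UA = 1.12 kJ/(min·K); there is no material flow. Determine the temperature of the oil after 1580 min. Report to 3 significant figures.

23.2 °C

M c_p dT/dt = −UA(T − T_amb).
dT/dt = (T_ss − T)/τ with T_ss = T_amb = 14.200 °C, τ = M c_p/UA = 636·1.75/1.12 = 993.75 min.
This is linear first-order; T(t) = T_ss + (T₀ − T_ss) e^(−t/τ).
T(1580) = 14.200 + (44.100)·0.20394 = 23.194 °C.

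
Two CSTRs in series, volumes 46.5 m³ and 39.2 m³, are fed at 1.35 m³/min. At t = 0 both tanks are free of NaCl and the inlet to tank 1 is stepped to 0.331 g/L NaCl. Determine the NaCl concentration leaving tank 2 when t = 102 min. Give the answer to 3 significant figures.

Each tank obeys Vᵢ dCᵢ/dt = Q(Cᵢ₋₁ − Cᵢ), so τᵢ = Vᵢ/Q.
τ₁ = 46.5/1.35 = 34.444 min; τ₂ = 39.2/1.35 = 29.037 min.
Tank 1: C₁ = C_in(1 − e^(−t/τ₁)). Tank 2 (τ₁ ≠ τ₂): C₂ = C_in[1 − (τ₁ e^(−t/τ₁) − τ₂ e^(−t/τ₂))/(τ₁ − τ₂)].
At t = 102: e^(−t/τ₁) = 0.051752, e^(−t/τ₂) = 0.029815.
C₂ = 0.331·[1 − (34.444·0.051752 − 29.037·0.029815)/(5.4074)] = 0.331·0.83045 = 0.27488 g/L.

0.275 g/L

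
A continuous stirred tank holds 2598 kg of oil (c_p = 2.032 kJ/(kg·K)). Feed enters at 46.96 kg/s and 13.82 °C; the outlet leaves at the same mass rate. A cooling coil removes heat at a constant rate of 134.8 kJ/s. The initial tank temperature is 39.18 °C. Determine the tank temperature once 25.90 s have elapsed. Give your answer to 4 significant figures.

M c_p dT/dt = ṁ c_p (T_in − T) − Q̇.
τ = M/ṁ = 55.3237 s; T_ss = T_in − Q̇/(ṁ c_p) = 13.82 − 134.8/(46.96·2.032) = 12.4073 °C.
This is linear first-order; T(t) = T_ss + (T₀ − T_ss) e^(−t/τ).
T(25.90) = 12.4073 + (26.7727)·e^(−25.90/55.3237) = 12.4073 + (26.7727)·0.626157 = 29.1712 °C.

29.17 °C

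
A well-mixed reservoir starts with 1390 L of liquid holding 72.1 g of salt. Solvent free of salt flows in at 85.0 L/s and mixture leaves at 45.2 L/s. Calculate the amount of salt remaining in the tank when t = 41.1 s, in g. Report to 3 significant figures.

Let m(t) be the amount of salt. Volume: V(t) = V₀ + (Q_in − Q_out) t = 1390 + 39.800 t; V(41.1) = 3025.8 L.
Species balance (pure solvent in): dm/dt = −Q_out · m/V(t).
Separate: dm/m = −Q_out dt/V(t) ⇒ ln(m/m₀) = −(Q_out/(Q_in−Q_out)) ln(V/V₀).
m = m₀ (V₀/V)^(Q_out/(Q_in−Q_out)) = 72.1 × (1390/3025.8)^(1.1357) = 29.804 g.

29.8 g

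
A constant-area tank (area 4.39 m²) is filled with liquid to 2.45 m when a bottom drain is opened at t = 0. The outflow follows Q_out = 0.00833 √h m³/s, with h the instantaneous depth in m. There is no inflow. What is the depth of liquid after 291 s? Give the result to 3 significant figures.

With no inflow, A dh/dt = −0.00833 √h.
Separate and integrate: 2(√h − √h₀) = −(0.00833/A) t.
√h = √2.45 − 0.00833·291/(2·4.39) = 1.5652 − 0.27609 = 1.2892.
h = 1.2892² = 1.6619 m.

1.66 m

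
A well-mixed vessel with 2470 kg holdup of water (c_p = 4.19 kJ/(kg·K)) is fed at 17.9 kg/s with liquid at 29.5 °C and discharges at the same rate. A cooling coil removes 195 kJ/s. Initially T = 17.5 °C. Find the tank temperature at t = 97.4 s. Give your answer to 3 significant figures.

22.3 °C

Energy balance: M c_p dT/dt = ṁ c_p (T_in − T) − 195.
Rearrange: dT/dt = (T_ss − T)/τ with τ = M/ṁ = 137.99 s and T_ss = T_in − Q̇/(ṁ c_p) = 26.900 °C.
Integrating: T(t) = T_ss + (T₀ − T_ss) e^(−t/τ).
T(97.4) = 26.900 + (-9.4000)·e^(−97.4/137.99) = 26.900 + (-9.4000)·0.49369 = 22.259 °C.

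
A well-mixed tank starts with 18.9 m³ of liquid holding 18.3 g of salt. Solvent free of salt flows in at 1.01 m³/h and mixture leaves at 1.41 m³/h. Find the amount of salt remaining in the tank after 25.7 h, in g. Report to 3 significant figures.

1.15 g

Let m(t) be the amount of salt. Volume: V(t) = V₀ + (Q_in − Q_out) t = 18.9 − 0.40000 t; V(25.7) = 8.6200 m³.
No salt enters, so dm/dt = −Q_out · (m/V).
Separate: dm/m = −Q_out dt/V(t) ⇒ ln(m/m₀) = −(Q_out/(Q_in−Q_out)) ln(V/V₀).
m = m₀ (V₀/V)^(Q_out/(Q_in−Q_out)) = 18.3 × (18.9/8.6200)^(-3.5250) = 1.1497 g.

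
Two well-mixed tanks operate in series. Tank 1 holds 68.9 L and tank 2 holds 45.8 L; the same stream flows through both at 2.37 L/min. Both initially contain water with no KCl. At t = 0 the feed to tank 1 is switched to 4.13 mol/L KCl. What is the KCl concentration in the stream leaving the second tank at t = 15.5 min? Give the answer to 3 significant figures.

0.574 mol/L

Species balance on tank i: dCᵢ/dt = (Cᵢ₋₁ − Cᵢ)/τᵢ with τᵢ = Vᵢ/Q.
τ₁ = 68.9/2.37 = 29.072 min; τ₂ = 45.8/2.37 = 19.325 min.
Solving the cascade with C₁(0)=C₂(0)=0 gives C₂(t) = C_in[1 − (τ₁ e^(−t/τ₁) − τ₂ e^(−t/τ₂))/(τ₁ − τ₂)].
At t = 15.5: e^(−t/τ₁) = 0.58675, e^(−t/τ₂) = 0.44840.
C₂ = 4.13·[1 − (29.072·0.58675 − 19.325·0.44840)/(9.7468)] = 4.13·0.13895 = 0.57388 mol/L.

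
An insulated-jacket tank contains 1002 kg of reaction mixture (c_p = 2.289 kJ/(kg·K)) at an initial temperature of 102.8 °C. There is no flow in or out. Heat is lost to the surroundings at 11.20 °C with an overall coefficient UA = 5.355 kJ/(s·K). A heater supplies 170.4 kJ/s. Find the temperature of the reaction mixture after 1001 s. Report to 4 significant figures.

48.80 °C

Lumped-capacitance energy balance: M c_p dT/dt = UA(T_amb − T) + Q̇.
dT/dt = (T_ss − T)/τ with T_ss = T_amb + Q̇/UA = 11.20 + 170.4/5.355 = 43.0207 °C, τ = M c_p/UA = 1002·2.289/5.355 = 428.306 s.
Solution: T(t) = T_ss + (T₀ − T_ss) e^(−t/τ).
T(1001) = 43.0207 + (59.7793)·0.0966060 = 48.7958 °C.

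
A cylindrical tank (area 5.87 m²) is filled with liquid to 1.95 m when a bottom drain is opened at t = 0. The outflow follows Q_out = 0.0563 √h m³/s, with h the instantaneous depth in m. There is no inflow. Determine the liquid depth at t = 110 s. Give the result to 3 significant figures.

0.755 m

Accumulation of liquid (constant cross-section A): A dh/dt = −0.0563 √h.
This is separable: 2 d(√h)/dt = −0.0563/A, so √h = √h₀ − (0.0563/(2A)) t.
√h = √1.95 − 0.0563·110/(2·5.87) = 1.3964 − 0.52751 = 0.86891.
h = 0.86891² = 0.75501 m.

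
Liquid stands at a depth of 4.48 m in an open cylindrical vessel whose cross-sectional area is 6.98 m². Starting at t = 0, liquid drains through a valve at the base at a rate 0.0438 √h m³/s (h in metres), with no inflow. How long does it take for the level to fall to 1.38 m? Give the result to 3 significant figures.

300 s

A dh/dt = −Q_out = −0.0438 √h.
∫ h^(−1/2) dh = −(0.0438/A) ∫ dt, giving 2√h = 2√h₀ − (0.0438/A) t.
t = 2A(√h₀ − √h)/0.0438 = 2·6.98·(√4.48 − √1.38)/0.0438
  = 13.960 × (2.1166 − 1.1747) / 0.0438 = 300.19 s.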